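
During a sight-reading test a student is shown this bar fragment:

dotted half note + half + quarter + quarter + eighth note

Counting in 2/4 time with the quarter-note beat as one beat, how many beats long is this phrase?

7.5

One quarter-note beat = 2 eighth notes.
In eighth notes: dotted half note = 6; half = 4; quarter = 2; quarter = 2; eighth note = 1.
Adding: 6 + 4 + 2 + 2 + 1 = 15.
15 ÷ 2 = 7.5 beats.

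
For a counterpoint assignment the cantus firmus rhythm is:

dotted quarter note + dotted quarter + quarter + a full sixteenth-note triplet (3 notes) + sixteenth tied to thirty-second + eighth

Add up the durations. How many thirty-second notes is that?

43

Express everything in thirty-second notes: dotted quarter note = 12; dotted quarter = 12; quarter = 8; a full sixteenth-note triplet (3 notes) (three triplet sixteenths span one eighth) = 4; sixteenth tied to thirty-second (sixteenth + thirty-second) = 3; eighth = 4.
Total: 12 + 12 + 8 + 4 + 3 + 4 = 43 thirty-second notes.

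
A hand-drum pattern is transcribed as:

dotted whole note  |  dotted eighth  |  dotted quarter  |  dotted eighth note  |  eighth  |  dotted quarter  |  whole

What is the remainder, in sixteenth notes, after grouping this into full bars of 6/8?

0

One bar of 6/8 = 12 sixteenth notes.
Express everything in sixteenth notes: dotted whole note = 24; dotted eighth = 3; dotted quarter = 6; dotted eighth note = 3; eighth = 2; dotted quarter = 6; whole = 16.
Altogether 24 + 3 + 6 + 3 + 2 + 6 + 16 = 60.
60 ÷ 12 = 5 complete bars with 0 sixteenth notes remaining.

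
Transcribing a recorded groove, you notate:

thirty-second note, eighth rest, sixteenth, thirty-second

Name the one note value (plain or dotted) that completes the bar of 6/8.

The bar of 6/8 = 24 thirty-second notes.
Convert each value to thirty-second notes: thirty-second note = 1; eighth rest = 4; sixteenth = 2; thirty-second = 1.
Total: 1 + 4 + 2 + 1 = 8.
Remaining: 24 − 8 = 16 thirty-second notes, which is a half note.

half note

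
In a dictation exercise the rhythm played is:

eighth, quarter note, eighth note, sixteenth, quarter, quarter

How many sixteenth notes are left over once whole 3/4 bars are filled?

5

One bar of 3/4 = 12 sixteenth notes.
Working in sixteenth notes: eighth = 2; quarter note = 4; eighth note = 2; sixteenth = 1; quarter = 4; quarter = 4.
Sum: 2 + 4 + 2 + 1 + 4 + 4 = 17.
17 ÷ 12 = 1 complete bar with 5 sixteenth notes remaining.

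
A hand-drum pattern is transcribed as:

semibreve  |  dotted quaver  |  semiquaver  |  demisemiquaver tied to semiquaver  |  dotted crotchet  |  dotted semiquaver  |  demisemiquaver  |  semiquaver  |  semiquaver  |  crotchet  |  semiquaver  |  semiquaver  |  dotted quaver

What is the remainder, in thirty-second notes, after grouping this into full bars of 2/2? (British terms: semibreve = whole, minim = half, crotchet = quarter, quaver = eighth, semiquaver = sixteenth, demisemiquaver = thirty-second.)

One bar of 2/2 = 32 thirty-second notes.
Each duration in thirty-second notes: semibreve = 32; dotted quaver = 6; semiquaver = 2; demisemiquaver tied to semiquaver (demisemiquaver + semiquaver) = 3; dotted crotchet = 12; dotted semiquaver = 3; demisemiquaver = 1; semiquaver = 2; semiquaver = 2; crotchet = 8; semiquaver = 2; semiquaver = 2; dotted quaver = 6.
Sum: 32 + 6 + 2 + 3 + 12 + 3 + 1 + 2 + 2 + 8 + 2 + 2 + 6 = 81.
81 ÷ 32 = 2 complete bars with 17 thirty-second notes remaining.

17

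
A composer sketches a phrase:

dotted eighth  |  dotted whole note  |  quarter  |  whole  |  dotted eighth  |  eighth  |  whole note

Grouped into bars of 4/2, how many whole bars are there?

2

One bar of 4/2 = 32 sixteenth notes.
Convert each value to sixteenth notes: dotted eighth = 3; dotted whole note = 24; quarter = 4; whole = 16; dotted eighth = 3; eighth = 2; whole note = 16.
Total: 3 + 24 + 4 + 16 + 3 + 2 + 16 = 68.
68 ÷ 32 = 2 complete bars with 4 left over.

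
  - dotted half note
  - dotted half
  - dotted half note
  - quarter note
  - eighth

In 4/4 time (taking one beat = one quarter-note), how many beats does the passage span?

One quarter-note beat = 2 eighth notes.
Convert each value to eighth notes: dotted half note = 6; dotted half = 6; dotted half note = 6; quarter note = 2; eighth = 1.
Altogether 6 + 6 + 6 + 2 + 1 = 21.
21 ÷ 2 = 10.5 beats.

10.5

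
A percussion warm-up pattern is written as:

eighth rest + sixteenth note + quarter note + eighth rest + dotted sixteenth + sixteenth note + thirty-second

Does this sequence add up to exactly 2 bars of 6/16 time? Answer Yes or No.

Yes

One bar of 6/16 = 12 thirty-second notes, so 2 bars = 24.
Working in thirty-second notes: eighth rest = 4; sixteenth note = 2; quarter note = 8; eighth rest = 4; dotted sixteenth = 3; sixteenth note = 2; thirty-second = 1.
Sum: 4 + 2 + 8 + 4 + 3 + 2 + 1 = 24.
24 equals 24, so the answer is Yes.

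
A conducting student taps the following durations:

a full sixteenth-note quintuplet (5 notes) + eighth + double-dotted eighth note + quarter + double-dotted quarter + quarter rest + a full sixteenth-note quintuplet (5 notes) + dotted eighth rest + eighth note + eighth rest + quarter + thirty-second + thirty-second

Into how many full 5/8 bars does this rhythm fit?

One bar of 5/8 = 20 thirty-second notes.
Each duration in thirty-second notes: a full sixteenth-note quintuplet (5 notes) (five quintuplet sixteenths span one quarter) = 8; eighth = 4; double-dotted eighth note = 7; quarter = 8; double-dotted quarter = 14; quarter rest = 8; a full sixteenth-note quintuplet (5 notes) (five quintuplet sixteenths span one quarter) = 8; dotted eighth rest = 6; eighth note = 4; eighth rest = 4; quarter = 8; thirty-second = 1; thirty-second = 1.
Total: 8 + 4 + 7 + 8 + 14 + 8 + 8 + 6 + 4 + 4 + 8 + 1 + 1 = 81.
81 ÷ 20 = 4 complete bars with 1 left over.

4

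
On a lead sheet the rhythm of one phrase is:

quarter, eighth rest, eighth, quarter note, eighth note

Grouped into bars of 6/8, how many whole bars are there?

One bar of 6/8 = 6 eighth notes.
Each duration in eighth notes: quarter = 2; eighth rest = 1; eighth = 1; quarter note = 2; eighth note = 1.
Total: 2 + 1 + 1 + 2 + 1 = 7.
7 ÷ 6 = 1 complete bar with 1 left over.

1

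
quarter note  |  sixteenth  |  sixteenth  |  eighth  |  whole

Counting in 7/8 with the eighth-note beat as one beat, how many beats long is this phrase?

One eighth-note beat = 2 sixteenth notes.
Working in sixteenth notes: quarter note = 4; sixteenth = 1; sixteenth = 1; eighth = 2; whole = 16.
Sum: 4 + 1 + 1 + 2 + 16 = 24.
24 ÷ 2 = 12 beats.

12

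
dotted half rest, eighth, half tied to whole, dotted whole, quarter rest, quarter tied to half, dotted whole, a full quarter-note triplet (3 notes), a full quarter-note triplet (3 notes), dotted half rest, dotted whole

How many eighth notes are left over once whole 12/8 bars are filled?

5

One bar of 12/8 = 12 eighth notes.
Each duration in eighth notes: dotted half rest = 6; eighth = 1; half tied to whole (half + whole) = 12; dotted whole = 12; quarter rest = 2; quarter tied to half (quarter + half) = 6; dotted whole = 12; a full quarter-note triplet (3 notes) (three triplet quarters span one half) = 4; a full quarter-note triplet (3 notes) (three triplet quarters span one half) = 4; dotted half rest = 6; dotted whole = 12.
Sum: 6 + 1 + 12 + 12 + 2 + 6 + 12 + 4 + 4 + 6 + 12 = 77.
77 ÷ 12 = 6 complete bars with 5 eighth notes remaining.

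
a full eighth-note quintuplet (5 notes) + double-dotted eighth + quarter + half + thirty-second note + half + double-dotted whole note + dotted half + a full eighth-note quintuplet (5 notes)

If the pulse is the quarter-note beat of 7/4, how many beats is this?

One quarter-note beat = 8 thirty-second notes.
In thirty-second notes: a full eighth-note quintuplet (5 notes) (five quintuplet eighths span one half) = 16; double-dotted eighth = 7; quarter = 8; half = 16; thirty-second note = 1; half = 16; double-dotted whole note = 56; dotted half = 24; a full eighth-note quintuplet (5 notes) (five quintuplet eighths span one half) = 16.
Sum: 16 + 7 + 8 + 16 + 1 + 16 + 56 + 24 + 16 = 160.
160 ÷ 8 = 20 beats.

20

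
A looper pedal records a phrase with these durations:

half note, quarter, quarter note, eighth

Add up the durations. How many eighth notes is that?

9

Each duration in eighth notes: half note = 4; quarter = 2; quarter note = 2; eighth = 1.
Sum: 4 + 2 + 2 + 1 = 9 eighth notes.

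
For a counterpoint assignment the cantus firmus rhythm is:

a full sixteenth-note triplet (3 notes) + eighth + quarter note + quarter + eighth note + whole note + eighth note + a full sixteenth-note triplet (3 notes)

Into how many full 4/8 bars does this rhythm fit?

One bar of 4/8 = 4 eighth notes.
Working in eighth notes: a full sixteenth-note triplet (3 notes) (three triplet sixteenths span one eighth) = 1; eighth = 1; quarter note = 2; quarter = 2; eighth note = 1; whole note = 8; eighth note = 1; a full sixteenth-note triplet (3 notes) (three triplet sixteenths span one eighth) = 1.
Sum: 1 + 1 + 2 + 2 + 1 + 8 + 1 + 1 = 17.
17 ÷ 4 = 4 complete bars with 1 left over.

4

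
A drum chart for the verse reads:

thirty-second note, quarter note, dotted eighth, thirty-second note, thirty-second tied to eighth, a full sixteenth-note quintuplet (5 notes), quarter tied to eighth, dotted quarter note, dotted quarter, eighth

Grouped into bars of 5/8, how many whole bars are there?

3

One bar of 5/8 = 20 thirty-second notes.
Working in thirty-second notes: thirty-second note = 1; quarter note = 8; dotted eighth = 6; thirty-second note = 1; thirty-second tied to eighth (thirty-second + eighth) = 5; a full sixteenth-note quintuplet (5 notes) (five quintuplet sixteenths span one quarter) = 8; quarter tied to eighth (quarter + eighth) = 12; dotted quarter note = 12; dotted quarter = 12; eighth = 4.
Sum: 1 + 8 + 6 + 1 + 5 + 8 + 12 + 12 + 12 + 4 = 69.
69 ÷ 20 = 3 complete bars with 9 left over.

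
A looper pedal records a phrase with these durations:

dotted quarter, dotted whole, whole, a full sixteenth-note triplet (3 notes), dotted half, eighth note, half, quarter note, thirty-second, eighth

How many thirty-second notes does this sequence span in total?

Each duration in thirty-second notes: dotted quarter = 12; dotted whole = 48; whole = 32; a full sixteenth-note triplet (3 notes) (three triplet sixteenths span one eighth) = 4; dotted half = 24; eighth note = 4; half = 16; quarter note = 8; thirty-second = 1; eighth = 4.
Sum: 12 + 48 + 32 + 4 + 24 + 4 + 16 + 8 + 1 + 4 = 153 thirty-second notes.

153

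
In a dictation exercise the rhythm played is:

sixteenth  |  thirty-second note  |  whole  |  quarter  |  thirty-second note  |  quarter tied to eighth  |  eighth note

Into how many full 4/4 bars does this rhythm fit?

One bar of 4/4 = 32 thirty-second notes.
Express everything in thirty-second notes: sixteenth = 2; thirty-second note = 1; whole = 32; quarter = 8; thirty-second note = 1; quarter tied to eighth (quarter + eighth) = 12; eighth note = 4.
Adding: 2 + 1 + 32 + 8 + 1 + 12 + 4 = 60.
60 ÷ 32 = 1 complete bar with 28 left over.

1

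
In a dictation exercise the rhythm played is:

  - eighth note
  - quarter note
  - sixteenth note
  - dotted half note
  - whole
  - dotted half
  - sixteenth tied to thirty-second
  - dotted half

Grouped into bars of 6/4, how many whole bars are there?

One bar of 6/4 = 48 thirty-second notes.
Each duration in thirty-second notes: eighth note = 4; quarter note = 8; sixteenth note = 2; dotted half note = 24; whole = 32; dotted half = 24; sixteenth tied to thirty-second (sixteenth + thirty-second) = 3; dotted half = 24.
Altogether 4 + 8 + 2 + 24 + 32 + 24 + 3 + 24 = 121.
121 ÷ 48 = 2 complete bars with 25 left over.

2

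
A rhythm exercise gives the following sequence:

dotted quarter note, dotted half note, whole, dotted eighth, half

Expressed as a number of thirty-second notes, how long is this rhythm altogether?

90

In thirty-second notes: dotted quarter note = 12; dotted half note = 24; whole = 32; dotted eighth = 6; half = 16.
Altogether 12 + 24 + 32 + 6 + 16 = 90 thirty-second notes.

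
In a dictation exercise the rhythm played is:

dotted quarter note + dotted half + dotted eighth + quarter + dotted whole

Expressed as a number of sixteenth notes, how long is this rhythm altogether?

In sixteenth notes: dotted quarter note = 6; dotted half = 12; dotted eighth = 3; quarter = 4; dotted whole = 24.
Adding: 6 + 12 + 3 + 4 + 24 = 49 sixteenth notes.

49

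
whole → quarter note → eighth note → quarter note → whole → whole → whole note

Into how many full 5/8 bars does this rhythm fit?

7

One bar of 5/8 = 5 eighth notes.
Each duration in eighth notes: whole = 8; quarter note = 2; eighth note = 1; quarter note = 2; whole = 8; whole = 8; whole note = 8.
Adding: 8 + 2 + 1 + 2 + 8 + 8 + 8 = 37.
37 ÷ 5 = 7 complete bars with 2 left over.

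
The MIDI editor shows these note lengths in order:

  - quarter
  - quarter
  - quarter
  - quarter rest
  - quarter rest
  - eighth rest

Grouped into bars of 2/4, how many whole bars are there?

2

One bar of 2/4 = 4 eighth notes.
Working in eighth notes: quarter = 2; quarter = 2; quarter = 2; quarter rest = 2; quarter rest = 2; eighth rest = 1.
Adding: 2 + 2 + 2 + 2 + 2 + 1 = 11.
11 ÷ 4 = 2 complete bars with 3 left over.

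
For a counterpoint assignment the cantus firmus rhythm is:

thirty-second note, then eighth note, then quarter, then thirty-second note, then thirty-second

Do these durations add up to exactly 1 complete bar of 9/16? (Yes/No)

One bar of 9/16 = 18 thirty-second notes.
Express everything in thirty-second notes: thirty-second note = 1; eighth note = 4; quarter = 8; thirty-second note = 1; thirty-second = 1.
Total: 1 + 4 + 8 + 1 + 1 = 15.
15 falls short of 18, so the answer is No.

No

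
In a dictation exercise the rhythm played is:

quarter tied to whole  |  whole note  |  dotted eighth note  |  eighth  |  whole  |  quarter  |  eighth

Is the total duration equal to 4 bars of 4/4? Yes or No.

One bar of 4/4 = 16 sixteenth notes, so 4 bars = 64.
Working in sixteenth notes: quarter tied to whole (quarter + whole) = 20; whole note = 16; dotted eighth note = 3; eighth = 2; whole = 16; quarter = 4; eighth = 2.
Sum: 20 + 16 + 3 + 2 + 16 + 4 + 2 = 63.
63 falls short of 64, so the answer is No.

No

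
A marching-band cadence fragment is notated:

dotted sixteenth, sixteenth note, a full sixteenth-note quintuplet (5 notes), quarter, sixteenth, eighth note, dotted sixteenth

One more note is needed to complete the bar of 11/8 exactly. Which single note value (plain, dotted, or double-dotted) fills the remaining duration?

The bar of 11/8 = 44 thirty-second notes.
In thirty-second notes: dotted sixteenth = 3; sixteenth note = 2; a full sixteenth-note quintuplet (5 notes) (five quintuplet sixteenths span one quarter) = 8; quarter = 8; sixteenth = 2; eighth note = 4; dotted sixteenth = 3.
Adding: 3 + 2 + 8 + 8 + 2 + 4 + 3 = 30.
Remaining: 44 − 30 = 14 thirty-second notes, which is a double-dotted quarter note.

double-dotted quarter note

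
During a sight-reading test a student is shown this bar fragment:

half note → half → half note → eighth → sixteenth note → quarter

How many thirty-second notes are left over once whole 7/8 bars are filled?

One bar of 7/8 = 14 sixteenth notes.
Express everything in sixteenth notes: half note = 8; half = 8; half note = 8; eighth = 2; sixteenth note = 1; quarter = 4.
Adding: 8 + 8 + 8 + 2 + 1 + 4 = 31.
31 ÷ 14 = 2 complete bars with 3 sixteenth notes remaining = 6 thirty-second notes.

6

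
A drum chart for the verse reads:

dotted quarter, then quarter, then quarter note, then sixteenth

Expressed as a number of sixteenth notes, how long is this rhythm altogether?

Convert each value to sixteenth notes: dotted quarter = 6; quarter = 4; quarter note = 4; sixteenth = 1.
Sum: 6 + 4 + 4 + 1 = 15 sixteenth notes.

15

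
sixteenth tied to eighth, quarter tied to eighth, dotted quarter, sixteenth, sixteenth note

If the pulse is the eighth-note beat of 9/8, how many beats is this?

8.5

One eighth-note beat = 2 sixteenth notes.
Convert each value to sixteenth notes: sixteenth tied to eighth (sixteenth + eighth) = 3; quarter tied to eighth (quarter + eighth) = 6; dotted quarter = 6; sixteenth = 1; sixteenth note = 1.
Altogether 3 + 6 + 6 + 1 + 1 = 17.
17 ÷ 2 = 8.5 beats.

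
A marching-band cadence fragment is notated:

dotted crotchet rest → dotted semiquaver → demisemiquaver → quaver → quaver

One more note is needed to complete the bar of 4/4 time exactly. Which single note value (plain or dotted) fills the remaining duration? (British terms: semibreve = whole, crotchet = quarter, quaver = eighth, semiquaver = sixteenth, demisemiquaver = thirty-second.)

quarter note

The bar of 4/4 = 32 thirty-second notes.
In thirty-second notes: dotted crotchet rest = 12; dotted semiquaver = 3; demisemiquaver = 1; quaver = 4; quaver = 4.
Adding: 12 + 3 + 1 + 4 + 4 = 24.
Remaining: 32 − 24 = 8 thirty-second notes, which is a quarter note.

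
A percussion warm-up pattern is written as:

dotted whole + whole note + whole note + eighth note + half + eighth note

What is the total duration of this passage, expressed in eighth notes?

Express everything in eighth notes: dotted whole = 12; whole note = 8; whole note = 8; eighth note = 1; half = 4; eighth note = 1.
Altogether 12 + 8 + 8 + 1 + 4 + 1 = 34 eighth notes.

34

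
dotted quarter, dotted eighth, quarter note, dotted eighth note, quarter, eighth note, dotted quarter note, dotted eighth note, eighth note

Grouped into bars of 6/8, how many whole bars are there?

One bar of 6/8 = 12 sixteenth notes.
Express everything in sixteenth notes: dotted quarter = 6; dotted eighth = 3; quarter note = 4; dotted eighth note = 3; quarter = 4; eighth note = 2; dotted quarter note = 6; dotted eighth note = 3; eighth note = 2.
Altogether 6 + 3 + 4 + 3 + 4 + 2 + 6 + 3 + 2 = 33.
33 ÷ 12 = 2 complete bars with 9 left over.

2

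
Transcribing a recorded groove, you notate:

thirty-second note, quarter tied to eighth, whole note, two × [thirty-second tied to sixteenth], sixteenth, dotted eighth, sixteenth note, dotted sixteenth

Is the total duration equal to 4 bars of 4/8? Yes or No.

Yes

One bar of 4/8 = 16 thirty-second notes, so 4 bars = 64.
In thirty-second notes: thirty-second note = 1; quarter tied to eighth (quarter + eighth) = 12; whole note = 32; thirty-second tied to sixteenth (thirty-second + sixteenth) = 3; thirty-second tied to sixteenth (thirty-second + sixteenth) = 3; sixteenth = 2; dotted eighth = 6; sixteenth note = 2; dotted sixteenth = 3.
Altogether 1 + 12 + 32 + 3 + 3 + 2 + 6 + 2 + 3 = 64.
64 equals 64, so the answer is Yes.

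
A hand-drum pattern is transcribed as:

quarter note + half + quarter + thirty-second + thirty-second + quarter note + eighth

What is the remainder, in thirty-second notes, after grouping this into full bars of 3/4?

22

One bar of 3/4 = 24 thirty-second notes.
Each duration in thirty-second notes: quarter note = 8; half = 16; quarter = 8; thirty-second = 1; thirty-second = 1; quarter note = 8; eighth = 4.
Altogether 8 + 16 + 8 + 1 + 1 + 8 + 4 = 46.
46 ÷ 24 = 1 complete bar with 22 thirty-second notes remaining.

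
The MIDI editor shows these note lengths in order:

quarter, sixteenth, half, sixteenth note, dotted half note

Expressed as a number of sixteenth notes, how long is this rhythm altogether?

26

Convert each value to sixteenth notes: quarter = 4; sixteenth = 1; half = 8; sixteenth note = 1; dotted half note = 12.
Adding: 4 + 1 + 8 + 1 + 12 = 26 sixteenth notes.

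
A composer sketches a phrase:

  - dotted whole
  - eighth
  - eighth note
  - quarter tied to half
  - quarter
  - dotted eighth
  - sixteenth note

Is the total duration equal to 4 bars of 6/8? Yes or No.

Yes

One bar of 6/8 = 12 sixteenth notes, so 4 bars = 48.
Express everything in sixteenth notes: dotted whole = 24; eighth = 2; eighth note = 2; quarter tied to half (quarter + half) = 12; quarter = 4; dotted eighth = 3; sixteenth note = 1.
Altogether 24 + 2 + 2 + 12 + 4 + 3 + 1 = 48.
48 equals 48, so the answer is Yes.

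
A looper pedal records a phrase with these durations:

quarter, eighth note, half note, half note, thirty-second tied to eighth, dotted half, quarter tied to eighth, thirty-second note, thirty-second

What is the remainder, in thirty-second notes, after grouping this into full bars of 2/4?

7

One bar of 2/4 = 16 thirty-second notes.
Each duration in thirty-second notes: quarter = 8; eighth note = 4; half note = 16; half note = 16; thirty-second tied to eighth (thirty-second + eighth) = 5; dotted half = 24; quarter tied to eighth (quarter + eighth) = 12; thirty-second note = 1; thirty-second = 1.
Sum: 8 + 4 + 16 + 16 + 5 + 24 + 12 + 1 + 1 = 87.
87 ÷ 16 = 5 complete bars with 7 thirty-second notes remaining.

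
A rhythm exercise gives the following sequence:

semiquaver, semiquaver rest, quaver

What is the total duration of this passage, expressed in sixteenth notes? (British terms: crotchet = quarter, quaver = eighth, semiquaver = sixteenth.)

Working in sixteenth notes: semiquaver = 1; semiquaver rest = 1; quaver = 2.
Altogether 1 + 1 + 2 = 4 sixteenth notes.

4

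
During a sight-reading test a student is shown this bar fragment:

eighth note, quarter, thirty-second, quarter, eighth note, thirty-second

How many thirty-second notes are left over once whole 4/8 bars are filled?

One bar of 4/8 = 16 thirty-second notes.
Each duration in thirty-second notes: eighth note = 4; quarter = 8; thirty-second = 1; quarter = 8; eighth note = 4; thirty-second = 1.
Adding: 4 + 8 + 1 + 8 + 4 + 1 = 26.
26 ÷ 16 = 1 complete bar with 10 thirty-second notes remaining.

10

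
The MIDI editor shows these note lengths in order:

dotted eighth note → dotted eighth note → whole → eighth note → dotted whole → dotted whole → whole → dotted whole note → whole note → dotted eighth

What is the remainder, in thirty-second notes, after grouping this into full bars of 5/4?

22

One bar of 5/4 = 20 sixteenth notes.
Convert each value to sixteenth notes: dotted eighth note = 3; dotted eighth note = 3; whole = 16; eighth note = 2; dotted whole = 24; dotted whole = 24; whole = 16; dotted whole note = 24; whole note = 16; dotted eighth = 3.
Adding: 3 + 3 + 16 + 2 + 24 + 24 + 16 + 24 + 16 + 3 = 131.
131 ÷ 20 = 6 complete bars with 11 sixteenth notes remaining = 22 thirty-second notes.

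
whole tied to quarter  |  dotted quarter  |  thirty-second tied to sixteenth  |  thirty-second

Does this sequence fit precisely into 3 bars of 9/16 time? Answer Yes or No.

One bar of 9/16 = 18 thirty-second notes, so 3 bars = 54.
Each duration in thirty-second notes: whole tied to quarter (whole + quarter) = 40; dotted quarter = 12; thirty-second tied to sixteenth (thirty-second + sixteenth) = 3; thirty-second = 1.
Altogether 40 + 12 + 3 + 1 = 56.
56 exceeds 54, so the answer is No.

No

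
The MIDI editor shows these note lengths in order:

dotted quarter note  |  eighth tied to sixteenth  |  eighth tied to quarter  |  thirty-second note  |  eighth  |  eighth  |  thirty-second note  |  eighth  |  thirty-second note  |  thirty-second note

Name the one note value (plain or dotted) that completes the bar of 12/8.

The bar of 12/8 = 48 thirty-second notes.
Each duration in thirty-second notes: dotted quarter note = 12; eighth tied to sixteenth (eighth + sixteenth) = 6; eighth tied to quarter (eighth + quarter) = 12; thirty-second note = 1; eighth = 4; eighth = 4; thirty-second note = 1; eighth = 4; thirty-second note = 1; thirty-second note = 1.
Total: 12 + 6 + 12 + 1 + 4 + 4 + 1 + 4 + 1 + 1 = 46.
Remaining: 48 − 46 = 2 thirty-second notes, which is a sixteenth note.

sixteenth note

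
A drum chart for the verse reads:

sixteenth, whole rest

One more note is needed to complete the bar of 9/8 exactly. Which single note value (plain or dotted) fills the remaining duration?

sixteenth note

The bar of 9/8 = 18 sixteenth notes.
Working in sixteenth notes: sixteenth = 1; whole rest = 16.
Sum: 1 + 16 = 17.
Remaining: 18 − 17 = 1 sixteenth note, which is a sixteenth note.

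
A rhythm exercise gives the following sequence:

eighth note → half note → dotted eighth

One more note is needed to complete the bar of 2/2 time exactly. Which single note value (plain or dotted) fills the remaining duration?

The bar of 2/2 = 16 sixteenth notes.
Express everything in sixteenth notes: eighth note = 2; half note = 8; dotted eighth = 3.
Total: 2 + 8 + 3 = 13.
Remaining: 16 − 13 = 3 sixteenth notes, which is a dotted eighth note.

dotted eighth note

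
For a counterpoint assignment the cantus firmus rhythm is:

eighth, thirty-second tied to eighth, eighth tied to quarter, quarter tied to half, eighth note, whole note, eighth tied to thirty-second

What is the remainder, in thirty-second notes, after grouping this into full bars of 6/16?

One bar of 6/16 = 12 thirty-second notes.
Working in thirty-second notes: eighth = 4; thirty-second tied to eighth (thirty-second + eighth) = 5; eighth tied to quarter (eighth + quarter) = 12; quarter tied to half (quarter + half) = 24; eighth note = 4; whole note = 32; eighth tied to thirty-second (eighth + thirty-second) = 5.
Adding: 4 + 5 + 12 + 24 + 4 + 32 + 5 = 86.
86 ÷ 12 = 7 complete bars with 2 thirty-second notes remaining.

2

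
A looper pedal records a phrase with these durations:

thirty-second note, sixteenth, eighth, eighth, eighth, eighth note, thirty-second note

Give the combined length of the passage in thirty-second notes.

20

Working in thirty-second notes: thirty-second note = 1; sixteenth = 2; eighth = 4; eighth = 4; eighth = 4; eighth note = 4; thirty-second note = 1.
Total: 1 + 2 + 4 + 4 + 4 + 4 + 1 = 20 thirty-second notes.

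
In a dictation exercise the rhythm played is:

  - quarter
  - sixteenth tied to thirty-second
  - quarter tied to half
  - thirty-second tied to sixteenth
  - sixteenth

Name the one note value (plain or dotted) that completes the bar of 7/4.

The bar of 7/4 = 56 thirty-second notes.
In thirty-second notes: quarter = 8; sixteenth tied to thirty-second (sixteenth + thirty-second) = 3; quarter tied to half (quarter + half) = 24; thirty-second tied to sixteenth (thirty-second + sixteenth) = 3; sixteenth = 2.
Sum: 8 + 3 + 24 + 3 + 2 = 40.
Remaining: 56 − 40 = 16 thirty-second notes, which is a half note.

half note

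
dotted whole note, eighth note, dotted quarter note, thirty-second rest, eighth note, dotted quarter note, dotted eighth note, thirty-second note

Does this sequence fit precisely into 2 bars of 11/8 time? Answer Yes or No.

Yes

One bar of 11/8 = 44 thirty-second notes, so 2 bars = 88.
In thirty-second notes: dotted whole note = 48; eighth note = 4; dotted quarter note = 12; thirty-second rest = 1; eighth note = 4; dotted quarter note = 12; dotted eighth note = 6; thirty-second note = 1.
Sum: 48 + 4 + 12 + 1 + 4 + 12 + 6 + 1 = 88.
88 equals 88, so the answer is Yes.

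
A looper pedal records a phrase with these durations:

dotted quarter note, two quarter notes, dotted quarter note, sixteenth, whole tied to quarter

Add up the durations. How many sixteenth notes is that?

41

Each duration in sixteenth notes: dotted quarter note = 6; quarter note = 4; quarter note = 4; dotted quarter note = 6; sixteenth = 1; whole tied to quarter (whole + quarter) = 20.
Altogether 6 + 4 + 4 + 6 + 1 + 20 = 41 sixteenth notes.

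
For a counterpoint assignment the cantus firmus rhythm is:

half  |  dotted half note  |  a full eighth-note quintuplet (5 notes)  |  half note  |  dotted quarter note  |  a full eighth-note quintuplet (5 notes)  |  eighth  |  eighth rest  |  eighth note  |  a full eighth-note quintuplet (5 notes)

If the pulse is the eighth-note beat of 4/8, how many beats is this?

32

One eighth-note beat = 2 sixteenth notes.
Convert each value to sixteenth notes: half = 8; dotted half note = 12; a full eighth-note quintuplet (5 notes) (five quintuplet eighths span one half) = 8; half note = 8; dotted quarter note = 6; a full eighth-note quintuplet (5 notes) (five quintuplet eighths span one half) = 8; eighth = 2; eighth rest = 2; eighth note = 2; a full eighth-note quintuplet (5 notes) (five quintuplet eighths span one half) = 8.
Altogether 8 + 12 + 8 + 8 + 6 + 8 + 2 + 2 + 2 + 8 = 64.
64 ÷ 2 = 32 beats.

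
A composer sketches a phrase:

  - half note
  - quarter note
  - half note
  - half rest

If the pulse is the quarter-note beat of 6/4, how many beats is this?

One quarter-note beat = 2 eighth notes.
In eighth notes: half note = 4; quarter note = 2; half note = 4; half rest = 4.
Sum: 4 + 2 + 4 + 4 = 14.
14 ÷ 2 = 7 beats.

7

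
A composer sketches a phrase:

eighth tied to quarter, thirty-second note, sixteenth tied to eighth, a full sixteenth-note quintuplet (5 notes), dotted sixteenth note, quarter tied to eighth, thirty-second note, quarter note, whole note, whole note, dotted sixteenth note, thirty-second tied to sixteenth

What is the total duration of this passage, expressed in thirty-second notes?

Express everything in thirty-second notes: eighth tied to quarter (eighth + quarter) = 12; thirty-second note = 1; sixteenth tied to eighth (sixteenth + eighth) = 6; a full sixteenth-note quintuplet (5 notes) (five quintuplet sixteenths span one quarter) = 8; dotted sixteenth note = 3; quarter tied to eighth (quarter + eighth) = 12; thirty-second note = 1; quarter note = 8; whole note = 32; whole note = 32; dotted sixteenth note = 3; thirty-second tied to sixteenth (thirty-second + sixteenth) = 3.
Altogether 12 + 1 + 6 + 8 + 3 + 12 + 1 + 8 + 32 + 32 + 3 + 3 = 121 thirty-second notes.

121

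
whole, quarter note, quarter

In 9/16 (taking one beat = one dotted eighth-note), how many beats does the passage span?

One dotted eighth-note beat = 3 sixteenth notes.
Each duration in sixteenth notes: whole = 16; quarter note = 4; quarter = 4.
Sum: 16 + 4 + 4 = 24.
24 ÷ 3 = 8 beats.

8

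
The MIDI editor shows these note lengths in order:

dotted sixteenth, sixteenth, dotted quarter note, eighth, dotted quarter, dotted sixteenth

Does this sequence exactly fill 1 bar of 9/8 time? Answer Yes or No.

Yes

One bar of 9/8 = 36 thirty-second notes.
Convert each value to thirty-second notes: dotted sixteenth = 3; sixteenth = 2; dotted quarter note = 12; eighth = 4; dotted quarter = 12; dotted sixteenth = 3.
Altogether 3 + 2 + 12 + 4 + 12 + 3 = 36.
36 equals 36, so the answer is Yes.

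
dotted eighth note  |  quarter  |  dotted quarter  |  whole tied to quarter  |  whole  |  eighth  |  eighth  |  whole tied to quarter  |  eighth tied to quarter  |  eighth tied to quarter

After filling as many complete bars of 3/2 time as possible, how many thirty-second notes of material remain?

26

One bar of 3/2 = 24 sixteenth notes.
Working in sixteenth notes: dotted eighth note = 3; quarter = 4; dotted quarter = 6; whole tied to quarter (whole + quarter) = 20; whole = 16; eighth = 2; eighth = 2; whole tied to quarter (whole + quarter) = 20; eighth tied to quarter (eighth + quarter) = 6; eighth tied to quarter (eighth + quarter) = 6.
Sum: 3 + 4 + 6 + 20 + 16 + 2 + 2 + 20 + 6 + 6 = 85.
85 ÷ 24 = 3 complete bars with 13 sixteenth notes remaining = 26 thirty-second notes.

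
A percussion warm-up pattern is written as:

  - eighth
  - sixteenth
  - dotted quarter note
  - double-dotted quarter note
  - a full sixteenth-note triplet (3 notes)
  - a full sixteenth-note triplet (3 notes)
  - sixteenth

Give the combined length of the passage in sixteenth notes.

21

In sixteenth notes: eighth = 2; sixteenth = 1; dotted quarter note = 6; double-dotted quarter note = 7; a full sixteenth-note triplet (3 notes) (three triplet sixteenths span one eighth) = 2; a full sixteenth-note triplet (3 notes) (three triplet sixteenths span one eighth) = 2; sixteenth = 1.
Total: 2 + 1 + 6 + 7 + 2 + 2 + 1 = 21 sixteenth notes.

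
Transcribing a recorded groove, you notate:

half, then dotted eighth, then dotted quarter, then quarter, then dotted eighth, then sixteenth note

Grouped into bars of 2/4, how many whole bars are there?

One bar of 2/4 = 8 sixteenth notes.
Convert each value to sixteenth notes: half = 8; dotted eighth = 3; dotted quarter = 6; quarter = 4; dotted eighth = 3; sixteenth note = 1.
Total: 8 + 3 + 6 + 4 + 3 + 1 = 25.
25 ÷ 8 = 3 complete bars with 1 left over.

3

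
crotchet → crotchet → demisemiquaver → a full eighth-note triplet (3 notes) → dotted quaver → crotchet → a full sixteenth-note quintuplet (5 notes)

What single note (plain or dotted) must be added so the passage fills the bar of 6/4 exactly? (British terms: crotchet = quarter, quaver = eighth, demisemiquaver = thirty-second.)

thirty-second note

The bar of 6/4 = 48 thirty-second notes.
Express everything in thirty-second notes: crotchet = 8; crotchet = 8; demisemiquaver = 1; a full eighth-note triplet (3 notes) (three triplet eighths span one quarter) = 8; dotted quaver = 6; crotchet = 8; a full sixteenth-note quintuplet (5 notes) (five quintuplet sixteenths span one quarter) = 8.
Altogether 8 + 8 + 1 + 8 + 6 + 8 + 8 = 47.
Remaining: 48 − 47 = 1 thirty-second note, which is a thirty-second note.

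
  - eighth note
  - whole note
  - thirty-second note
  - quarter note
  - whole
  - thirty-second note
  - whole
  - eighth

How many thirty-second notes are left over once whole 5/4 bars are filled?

34

One bar of 5/4 = 40 thirty-second notes.
Each duration in thirty-second notes: eighth note = 4; whole note = 32; thirty-second note = 1; quarter note = 8; whole = 32; thirty-second note = 1; whole = 32; eighth = 4.
Total: 4 + 32 + 1 + 8 + 32 + 1 + 32 + 4 = 114.
114 ÷ 40 = 2 complete bars with 34 thirty-second notes remaining.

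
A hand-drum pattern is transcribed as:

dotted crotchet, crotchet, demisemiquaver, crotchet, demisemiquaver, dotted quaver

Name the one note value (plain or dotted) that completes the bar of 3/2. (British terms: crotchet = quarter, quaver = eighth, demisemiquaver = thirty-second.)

The bar of 3/2 = 48 thirty-second notes.
Convert each value to thirty-second notes: dotted crotchet = 12; crotchet = 8; demisemiquaver = 1; crotchet = 8; demisemiquaver = 1; dotted quaver = 6.
Sum: 12 + 8 + 1 + 8 + 1 + 6 = 36.
Remaining: 48 − 36 = 12 thirty-second notes, which is a dotted quarter note.

dotted quarter note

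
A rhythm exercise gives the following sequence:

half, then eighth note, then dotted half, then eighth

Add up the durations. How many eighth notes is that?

Each duration in eighth notes: half = 4; eighth note = 1; dotted half = 6; eighth = 1.
Sum: 4 + 1 + 6 + 1 = 12 eighth notes.

12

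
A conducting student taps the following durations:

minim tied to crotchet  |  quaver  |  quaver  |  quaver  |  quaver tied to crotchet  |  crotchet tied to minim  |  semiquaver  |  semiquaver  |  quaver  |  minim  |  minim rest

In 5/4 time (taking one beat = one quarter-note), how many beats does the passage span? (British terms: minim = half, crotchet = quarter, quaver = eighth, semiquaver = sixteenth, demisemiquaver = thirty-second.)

14

One quarter-note beat = 4 sixteenth notes.
Working in sixteenth notes: minim tied to crotchet (minim + crotchet) = 12; quaver = 2; quaver = 2; quaver = 2; quaver tied to crotchet (quaver + crotchet) = 6; crotchet tied to minim (crotchet + minim) = 12; semiquaver = 1; semiquaver = 1; quaver = 2; minim = 8; minim rest = 8.
Altogether 12 + 2 + 2 + 2 + 6 + 12 + 1 + 1 + 2 + 8 + 8 = 56.
56 ÷ 4 = 14 beats.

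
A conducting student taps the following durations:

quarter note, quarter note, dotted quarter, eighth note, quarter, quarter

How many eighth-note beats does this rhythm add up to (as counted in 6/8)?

12

One eighth-note beat = 2 sixteenth notes.
Express everything in sixteenth notes: quarter note = 4; quarter note = 4; dotted quarter = 6; eighth note = 2; quarter = 4; quarter = 4.
Altogether 4 + 4 + 6 + 2 + 4 + 4 = 24.
24 ÷ 2 = 12 beats.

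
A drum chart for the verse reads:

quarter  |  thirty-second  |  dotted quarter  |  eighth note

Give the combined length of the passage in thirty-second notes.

25

In thirty-second notes: quarter = 8; thirty-second = 1; dotted quarter = 12; eighth note = 4.
Adding: 8 + 1 + 12 + 4 = 25 thirty-second notes.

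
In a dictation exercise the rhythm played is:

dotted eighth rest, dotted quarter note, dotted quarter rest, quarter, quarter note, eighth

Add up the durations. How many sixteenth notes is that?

25

In sixteenth notes: dotted eighth rest = 3; dotted quarter note = 6; dotted quarter rest = 6; quarter = 4; quarter note = 4; eighth = 2.
Adding: 3 + 6 + 6 + 4 + 4 + 2 = 25 sixteenth notes.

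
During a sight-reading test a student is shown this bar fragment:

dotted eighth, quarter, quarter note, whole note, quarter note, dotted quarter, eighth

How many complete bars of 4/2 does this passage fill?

One bar of 4/2 = 32 sixteenth notes.
Convert each value to sixteenth notes: dotted eighth = 3; quarter = 4; quarter note = 4; whole note = 16; quarter note = 4; dotted quarter = 6; eighth = 2.
Total: 3 + 4 + 4 + 16 + 4 + 6 + 2 = 39.
39 ÷ 32 = 1 complete bar with 7 left over.

1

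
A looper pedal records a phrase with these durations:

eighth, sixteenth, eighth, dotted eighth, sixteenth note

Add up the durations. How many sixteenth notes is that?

9

Working in sixteenth notes: eighth = 2; sixteenth = 1; eighth = 2; dotted eighth = 3; sixteenth note = 1.
Adding: 2 + 1 + 2 + 3 + 1 = 9 sixteenth notes.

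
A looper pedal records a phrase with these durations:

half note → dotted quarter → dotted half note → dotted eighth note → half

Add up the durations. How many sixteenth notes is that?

In sixteenth notes: half note = 8; dotted quarter = 6; dotted half note = 12; dotted eighth note = 3; half = 8.
Total: 8 + 6 + 12 + 3 + 8 = 37 sixteenth notes.

37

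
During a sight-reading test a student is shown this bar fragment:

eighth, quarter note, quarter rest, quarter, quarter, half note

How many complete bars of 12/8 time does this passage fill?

1

One bar of 12/8 = 12 eighth notes.
Each duration in eighth notes: eighth = 1; quarter note = 2; quarter rest = 2; quarter = 2; quarter = 2; half note = 4.
Adding: 1 + 2 + 2 + 2 + 2 + 4 = 13.
13 ÷ 12 = 1 complete bar with 1 left over.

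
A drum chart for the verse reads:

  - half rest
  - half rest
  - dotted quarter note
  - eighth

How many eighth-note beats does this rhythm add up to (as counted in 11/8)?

12

One eighth-note beat = 2 sixteenth notes.
Convert each value to sixteenth notes: half rest = 8; half rest = 8; dotted quarter note = 6; eighth = 2.
Sum: 8 + 8 + 6 + 2 = 24.
24 ÷ 2 = 12 beats.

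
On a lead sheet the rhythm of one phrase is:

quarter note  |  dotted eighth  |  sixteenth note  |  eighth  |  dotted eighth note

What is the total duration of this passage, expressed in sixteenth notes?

13

Convert each value to sixteenth notes: quarter note = 4; dotted eighth = 3; sixteenth note = 1; eighth = 2; dotted eighth note = 3.
Adding: 4 + 3 + 1 + 2 + 3 = 13 sixteenth notes.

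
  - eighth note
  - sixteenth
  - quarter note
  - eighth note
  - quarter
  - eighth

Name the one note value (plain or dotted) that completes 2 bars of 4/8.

2 bars of 4/8 = 16 sixteenth notes.
Working in sixteenth notes: eighth note = 2; sixteenth = 1; quarter note = 4; eighth note = 2; quarter = 4; eighth = 2.
Altogether 2 + 1 + 4 + 2 + 4 + 2 = 15.
Remaining: 16 − 15 = 1 sixteenth note, which is a sixteenth note.

sixteenth note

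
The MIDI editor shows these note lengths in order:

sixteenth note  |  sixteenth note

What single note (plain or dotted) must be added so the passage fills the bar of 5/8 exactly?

The bar of 5/8 = 10 sixteenth notes.
Express everything in sixteenth notes: sixteenth note = 1; sixteenth note = 1.
Adding: 1 + 1 = 2.
Remaining: 10 − 2 = 8 sixteenth notes, which is a half note.

half note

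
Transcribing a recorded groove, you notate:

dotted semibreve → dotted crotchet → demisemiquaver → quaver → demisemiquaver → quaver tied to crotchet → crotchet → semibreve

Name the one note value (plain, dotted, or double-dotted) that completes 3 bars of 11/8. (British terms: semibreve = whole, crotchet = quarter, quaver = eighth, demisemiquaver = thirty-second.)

double-dotted quarter note

3 bars of 11/8 = 132 thirty-second notes.
Working in thirty-second notes: dotted semibreve = 48; dotted crotchet = 12; demisemiquaver = 1; quaver = 4; demisemiquaver = 1; quaver tied to crotchet (quaver + crotchet) = 12; crotchet = 8; semibreve = 32.
Altogether 48 + 12 + 1 + 4 + 1 + 12 + 8 + 32 = 118.
Remaining: 132 − 118 = 14 thirty-second notes, which is a double-dotted quarter note.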